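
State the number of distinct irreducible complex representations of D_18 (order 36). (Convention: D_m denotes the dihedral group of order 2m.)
12

Details: The number of irreducible complex representations of a finite group equals its number of conjugacy classes. D_18 has 12 conjugacy classes (n/2 + 3 for n even), so D_18 (order 36) has exactly 12 irreducible complex representations.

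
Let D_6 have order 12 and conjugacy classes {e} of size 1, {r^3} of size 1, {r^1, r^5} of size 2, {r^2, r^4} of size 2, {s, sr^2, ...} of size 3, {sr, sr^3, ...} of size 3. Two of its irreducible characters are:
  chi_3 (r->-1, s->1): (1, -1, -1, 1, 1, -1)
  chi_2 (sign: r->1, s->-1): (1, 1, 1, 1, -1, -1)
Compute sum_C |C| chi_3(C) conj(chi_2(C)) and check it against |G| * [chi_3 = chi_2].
Sum = 0; so <chi_3, chi_2> = 0 (distinct irreducibles are orthogonal).

Details: Compute term by term over conjugacy classes (|C| * chi_3(C) * conj(chi_2(C))):
  1*(1)*conj(1) + 1*(-1)*conj(1) + 2*(-1)*conj(1) + 2*(1)*conj(1) + 3*(1)*conj(-1) + 3*(-1)*conj(-1)
  = (1) + (-1) + (-2) + (2) + (-3) + (3)
  = 0.
Dividing by |G| = 12 gives 0/12 = 0, matching the row-orthogonality relation <chi_3, chi_2> = [chi_3 = chi_2].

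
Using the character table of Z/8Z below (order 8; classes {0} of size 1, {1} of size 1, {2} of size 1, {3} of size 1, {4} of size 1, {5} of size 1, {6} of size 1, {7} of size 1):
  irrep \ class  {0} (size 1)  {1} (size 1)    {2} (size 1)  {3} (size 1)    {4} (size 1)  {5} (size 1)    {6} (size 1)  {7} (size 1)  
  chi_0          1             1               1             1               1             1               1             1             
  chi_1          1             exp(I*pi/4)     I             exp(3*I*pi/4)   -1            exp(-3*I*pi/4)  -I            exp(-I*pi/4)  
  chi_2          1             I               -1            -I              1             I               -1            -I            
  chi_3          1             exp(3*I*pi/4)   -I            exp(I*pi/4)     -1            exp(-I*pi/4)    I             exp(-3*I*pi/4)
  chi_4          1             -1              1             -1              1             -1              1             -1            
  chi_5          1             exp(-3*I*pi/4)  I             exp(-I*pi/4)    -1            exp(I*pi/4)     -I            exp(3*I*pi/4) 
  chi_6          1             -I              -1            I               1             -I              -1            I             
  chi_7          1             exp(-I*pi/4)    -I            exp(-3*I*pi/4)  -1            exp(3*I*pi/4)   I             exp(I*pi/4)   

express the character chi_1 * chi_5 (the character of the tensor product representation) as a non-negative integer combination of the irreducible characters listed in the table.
chi_1 tensor chi_5 = chi_6 (all other irreducibles have multiplicity 0).

Justification: The character of a tensor product is the pointwise product (chi_1 * chi_5)(C) = chi_1(C) * chi_5(C):
  {0}: (1)*(1), {1}: (exp(I*pi/4))*(exp(-3*I*pi/4)), {2}: (I)*(I), {3}: (exp(3*I*pi/4))*(exp(-I*pi/4)), {4}: (-1)*(-1), {5}: (exp(-3*I*pi/4))*(exp(I*pi/4)), {6}: (-I)*(-I), {7}: (exp(-I*pi/4))*(exp(3*I*pi/4))
so (chi_1 * chi_5) takes values
  {0} -> 1, {1} -> -I, {2} -> -1, {3} -> I, {4} -> 1, {5} -> -I, {6} -> -1, {7} -> I.
Now take the inner product of this character with each irreducible chi from the table, <chi_1*chi_5, chi> = (1/8) sum_C |C| (chi_1*chi_5)(C) conj(chi(C)):
  <chi_1*chi_5, chi_0> = (1/8)[1*(1)*conj(1) + 1*(-I)*conj(1) + 1*(-1)*conj(1) + 1*(I)*conj(1) + 1*(1)*conj(1) + 1*(-I)*conj(1) + 1*(-1)*conj(1) + 1*(I)*conj(1)]
      = (1/8)[(1) + (-I) + (-1) + (I) + (1) + (-I) + (-1) + (I)] = 0/8 = 0
  <chi_1*chi_5, chi_1> = (1/8)[1*(1)*conj(1) + 1*(-I)*conj(exp(I*pi/4)) + 1*(-1)*conj(I) + 1*(I)*conj(exp(3*I*pi/4)) + 1*(1)*conj(-1) + 1*(-I)*conj(exp(-3*I*pi/4)) + 1*(-1)*conj(-I) + 1*(I)*conj(exp(-I*pi/4))]
      = (1/8)[(1) + (-exp(I*pi/4)) + (I) + (exp(-I*pi/4)) + (-1) + (-exp(-3*I*pi/4)) + (-I) + (exp(3*I*pi/4))] = 0/8 = 0
  <chi_1*chi_5, chi_2> = (1/8)[1*(1)*conj(1) + 1*(-I)*conj(I) + 1*(-1)*conj(-1) + 1*(I)*conj(-I) + 1*(1)*conj(1) + 1*(-I)*conj(I) + 1*(-1)*conj(-1) + 1*(I)*conj(-I)]
      = (1/8)[(1) + (-1) + (1) + (-1) + (1) + (-1) + (1) + (-1)] = 0/8 = 0
  <chi_1*chi_5, chi_3> = (1/8)[1*(1)*conj(1) + 1*(-I)*conj(exp(3*I*pi/4)) + 1*(-1)*conj(-I) + 1*(I)*conj(exp(I*pi/4)) + 1*(1)*conj(-1) + 1*(-I)*conj(exp(-I*pi/4)) + 1*(-1)*conj(I) + 1*(I)*conj(exp(-3*I*pi/4))]
      = (1/8)[(1) + (-exp(-I*pi/4)) + (-I) + (exp(I*pi/4)) + (-1) + (-exp(3*I*pi/4)) + (I) + (exp(-3*I*pi/4))] = 0/8 = 0
  <chi_1*chi_5, chi_4> = (1/8)[1*(1)*conj(1) + 1*(-I)*conj(-1) + 1*(-1)*conj(1) + 1*(I)*conj(-1) + 1*(1)*conj(1) + 1*(-I)*conj(-1) + 1*(-1)*conj(1) + 1*(I)*conj(-1)]
      = (1/8)[(1) + (I) + (-1) + (-I) + (1) + (I) + (-1) + (-I)] = 0/8 = 0
  <chi_1*chi_5, chi_5> = (1/8)[1*(1)*conj(1) + 1*(-I)*conj(exp(-3*I*pi/4)) + 1*(-1)*conj(I) + 1*(I)*conj(exp(-I*pi/4)) + 1*(1)*conj(-1) + 1*(-I)*conj(exp(I*pi/4)) + 1*(-1)*conj(-I) + 1*(I)*conj(exp(3*I*pi/4))]
      = (1/8)[(1) + (-exp(-3*I*pi/4)) + (I) + (exp(3*I*pi/4)) + (-1) + (-exp(I*pi/4)) + (-I) + (exp(-I*pi/4))] = 0/8 = 0
  <chi_1*chi_5, chi_6> = (1/8)[1*(1)*conj(1) + 1*(-I)*conj(-I) + 1*(-1)*conj(-1) + 1*(I)*conj(I) + 1*(1)*conj(1) + 1*(-I)*conj(-I) + 1*(-1)*conj(-1) + 1*(I)*conj(I)]
      = (1/8)[(1) + (1) + (1) + (1) + (1) + (1) + (1) + (1)] = 8/8 = 1
  <chi_1*chi_5, chi_7> = (1/8)[1*(1)*conj(1) + 1*(-I)*conj(exp(-I*pi/4)) + 1*(-1)*conj(-I) + 1*(I)*conj(exp(-3*I*pi/4)) + 1*(1)*conj(-1) + 1*(-I)*conj(exp(3*I*pi/4)) + 1*(-1)*conj(I) + 1*(I)*conj(exp(I*pi/4))]
      = (1/8)[(1) + (-exp(3*I*pi/4)) + (-I) + (exp(-3*I*pi/4)) + (-1) + (-exp(-I*pi/4)) + (I) + (exp(I*pi/4))] = 0/8 = 0
(Exp terms are combined using exp(i*s)*conj(exp(i*t)) = exp(i*(s-t)), and sums of them are collapsed using the identity that for every m > 1 the m distinct m-th roots of unity sum to 0, e.g. 1 + exp(2*I*pi/3) + exp(-2*I*pi/3) = 0.)
Hence the multiplicities are chi_6: 1. Dimension check: dim(chi_1)*dim(chi_5) = 1*1 = 1 and sum (mult * dim) = 1*1 = 1.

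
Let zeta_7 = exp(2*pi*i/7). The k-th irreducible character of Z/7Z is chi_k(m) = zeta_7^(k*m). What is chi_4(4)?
chi_4(4) = zeta_7^16 = exp(4*I*pi/7)

Reasoning: chi_4(4) = zeta_7^(4*4) = zeta_7^16. Since zeta_7^7 = 1, this equals zeta_7^2 = exp(2*pi*i*2/7) = exp(4*I*pi/7).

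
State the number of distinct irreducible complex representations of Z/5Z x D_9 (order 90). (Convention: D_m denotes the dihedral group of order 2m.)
30

Justification: The number of irreducible complex representations of a finite group equals its number of conjugacy classes. For a direct product, #classes(G x H) = #classes(G) * #classes(H). Z/5Z has 5 classes (abelian), D_9 has 6 classes, so 5 * 6 = 30, so Z/5Z x D_9 (order 90) has exactly 30 irreducible complex representations.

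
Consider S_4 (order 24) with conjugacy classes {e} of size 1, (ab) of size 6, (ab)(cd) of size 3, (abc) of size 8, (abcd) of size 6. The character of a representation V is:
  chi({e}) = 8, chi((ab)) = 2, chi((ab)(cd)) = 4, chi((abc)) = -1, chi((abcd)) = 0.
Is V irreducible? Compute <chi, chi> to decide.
Not irreducible (reducible): <chi, chi> = 6 > 1.

Argument: <chi, chi> = (1/|G|) sum_C |C| * |chi(C)|^2 = (1/24)[1*|8|^2 + 6*|2|^2 + 3*|4|^2 + 8*|-1|^2 + 6*|0|^2]
  = (1/24)[(64) + (24) + (48) + (8) + (0)] = 144/24 = 6.
A character is irreducible iff <chi, chi> = 1, so this representation is reducible.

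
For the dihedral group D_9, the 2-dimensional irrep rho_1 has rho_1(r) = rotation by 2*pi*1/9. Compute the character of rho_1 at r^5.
chi_{rho_1}(r^5) = 2*cos(2*pi*1*5/9) = -2*cos(pi/9)

Working: rho_1(r^5) is rotation by angle 2*pi*1*5/9, whose trace is 2*cos(2*pi*1*5/9) = -2*cos(pi/9).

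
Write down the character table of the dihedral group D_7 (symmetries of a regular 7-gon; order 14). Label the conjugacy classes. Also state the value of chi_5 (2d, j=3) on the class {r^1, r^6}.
Conjugacy classes: {e} of size 1, {r^1, r^6} of size 2, {r^2, r^5} of size 2, {r^3, r^4} of size 2, {s, sr, ..., sr^6} of size 7.
Character table:
  irrep \ class              {e} (size 1)  {r^1, r^6} (size 2)  {r^2, r^5} (size 2)  {r^3, r^4} (size 2)  {s, sr, ..., sr^6} (size 7)
  chi_1 (triv)               1             1                    1                    1                    1                          
  chi_2 (sign: r->1, s->-1)  1             1                    1                    1                    -1                         
  chi_3 (2d, j=1)            2             2*cos(2*pi/7)        -2*cos(3*pi/7)       -2*cos(pi/7)         0                          
  chi_4 (2d, j=2)            2             -2*cos(3*pi/7)       -2*cos(pi/7)         2*cos(2*pi/7)        0                          
  chi_5 (2d, j=3)            2             -2*cos(pi/7)         2*cos(2*pi/7)        -2*cos(3*pi/7)       0                          

Spot check: chi_5 (2d, j=3) on {r^1, r^6} = -2*cos(pi/7).

Derivation: D_7 has order 2*7 = 14 with 5 conjugacy classes, hence 5 irreducibles. Sum of squared dims 1 + 1 + 4 + 4 + 4 = 14 = |G|. Linear characters come from the abelianisation; the 2-dimensional irreps have character r^k -> 2*cos(2*pi*j*k/7), reflections -> 0.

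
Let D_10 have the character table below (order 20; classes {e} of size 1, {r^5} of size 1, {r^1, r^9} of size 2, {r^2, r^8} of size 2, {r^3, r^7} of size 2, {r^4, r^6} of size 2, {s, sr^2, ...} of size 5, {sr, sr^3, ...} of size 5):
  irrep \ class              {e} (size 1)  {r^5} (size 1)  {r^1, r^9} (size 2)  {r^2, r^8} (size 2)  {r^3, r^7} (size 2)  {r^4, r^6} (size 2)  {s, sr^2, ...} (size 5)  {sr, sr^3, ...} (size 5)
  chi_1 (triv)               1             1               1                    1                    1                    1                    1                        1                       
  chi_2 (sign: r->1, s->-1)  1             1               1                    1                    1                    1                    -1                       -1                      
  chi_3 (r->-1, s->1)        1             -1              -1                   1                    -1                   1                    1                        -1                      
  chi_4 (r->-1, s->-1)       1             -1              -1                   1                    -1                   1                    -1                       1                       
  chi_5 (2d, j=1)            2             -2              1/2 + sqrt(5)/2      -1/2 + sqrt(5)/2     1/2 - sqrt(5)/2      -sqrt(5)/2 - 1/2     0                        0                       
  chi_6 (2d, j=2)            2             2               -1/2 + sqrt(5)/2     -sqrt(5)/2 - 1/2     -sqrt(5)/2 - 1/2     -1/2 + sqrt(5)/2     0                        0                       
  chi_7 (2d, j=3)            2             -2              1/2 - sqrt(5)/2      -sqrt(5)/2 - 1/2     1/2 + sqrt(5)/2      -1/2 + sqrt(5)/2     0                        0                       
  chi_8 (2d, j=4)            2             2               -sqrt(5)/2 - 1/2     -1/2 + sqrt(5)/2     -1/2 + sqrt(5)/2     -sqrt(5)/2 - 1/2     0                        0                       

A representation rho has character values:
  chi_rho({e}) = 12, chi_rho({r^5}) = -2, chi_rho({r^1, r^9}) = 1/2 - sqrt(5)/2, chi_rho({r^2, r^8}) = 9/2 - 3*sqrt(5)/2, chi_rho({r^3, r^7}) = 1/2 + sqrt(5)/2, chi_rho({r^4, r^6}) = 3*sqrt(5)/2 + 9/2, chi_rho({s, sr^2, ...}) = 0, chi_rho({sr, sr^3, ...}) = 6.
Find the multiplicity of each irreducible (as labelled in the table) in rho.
Multiplicities: chi_1: 3, chi_2: 0, chi_3: 0, chi_4: 3, chi_5: 0, chi_6: 1, chi_7: 2, chi_8: 0.

Why: Use <chi_rho, chi> = (1/|G|) sum_C |C| * chi_rho(C) * conj(chi(C)) with |G| = 20 for each irreducible chi in the table:
  <chi_rho, chi_1> = (1/20)[1*(12)*conj(1) + 1*(-2)*conj(1) + 2*(1/2 - sqrt(5)/2)*conj(1) + 2*(9/2 - 3*sqrt(5)/2)*conj(1) + 2*(1/2 + sqrt(5)/2)*conj(1) + 2*(3*sqrt(5)/2 + 9/2)*conj(1) + 5*(0)*conj(1) + 5*(6)*conj(1)]
      = (1/20)[(12) + (-2) + (1 - sqrt(5)) + (9 - 3*sqrt(5)) + (1 + sqrt(5)) + (3*sqrt(5) + 9) + (0) + (30)] = 60/20 = 3
  <chi_rho, chi_2> = (1/20)[1*(12)*conj(1) + 1*(-2)*conj(1) + 2*(1/2 - sqrt(5)/2)*conj(1) + 2*(9/2 - 3*sqrt(5)/2)*conj(1) + 2*(1/2 + sqrt(5)/2)*conj(1) + 2*(3*sqrt(5)/2 + 9/2)*conj(1) + 5*(0)*conj(-1) + 5*(6)*conj(-1)]
      = (1/20)[(12) + (-2) + (1 - sqrt(5)) + (9 - 3*sqrt(5)) + (1 + sqrt(5)) + (3*sqrt(5) + 9) + (0) + (-30)] = 0/20 = 0
  <chi_rho, chi_3> = (1/20)[1*(12)*conj(1) + 1*(-2)*conj(-1) + 2*(1/2 - sqrt(5)/2)*conj(-1) + 2*(9/2 - 3*sqrt(5)/2)*conj(1) + 2*(1/2 + sqrt(5)/2)*conj(-1) + 2*(3*sqrt(5)/2 + 9/2)*conj(1) + 5*(0)*conj(1) + 5*(6)*conj(-1)]
      = (1/20)[(12) + (2) + (-1 + sqrt(5)) + (9 - 3*sqrt(5)) + (-sqrt(5) - 1) + (3*sqrt(5) + 9) + (0) + (-30)] = 0/20 = 0
  <chi_rho, chi_4> = (1/20)[1*(12)*conj(1) + 1*(-2)*conj(-1) + 2*(1/2 - sqrt(5)/2)*conj(-1) + 2*(9/2 - 3*sqrt(5)/2)*conj(1) + 2*(1/2 + sqrt(5)/2)*conj(-1) + 2*(3*sqrt(5)/2 + 9/2)*conj(1) + 5*(0)*conj(-1) + 5*(6)*conj(1)]
      = (1/20)[(12) + (2) + (-1 + sqrt(5)) + (9 - 3*sqrt(5)) + (-sqrt(5) - 1) + (3*sqrt(5) + 9) + (0) + (30)] = 60/20 = 3
  <chi_rho, chi_5> = (1/20)[1*(12)*conj(2) + 1*(-2)*conj(-2) + 2*(1/2 - sqrt(5)/2)*conj(1/2 + sqrt(5)/2) + 2*(9/2 - 3*sqrt(5)/2)*conj(-1/2 + sqrt(5)/2) + 2*(1/2 + sqrt(5)/2)*conj(1/2 - sqrt(5)/2) + 2*(3*sqrt(5)/2 + 9/2)*conj(-sqrt(5)/2 - 1/2) + 5*(0)*conj(0) + 5*(6)*conj(0)]
      = (1/20)[(24) + (4) + (-2) + (-12 + 6*sqrt(5)) + (-2) + (-6*sqrt(5) - 12) + (0) + (0)] = 0/20 = 0
  <chi_rho, chi_6> = (1/20)[1*(12)*conj(2) + 1*(-2)*conj(2) + 2*(1/2 - sqrt(5)/2)*conj(-1/2 + sqrt(5)/2) + 2*(9/2 - 3*sqrt(5)/2)*conj(-sqrt(5)/2 - 1/2) + 2*(1/2 + sqrt(5)/2)*conj(-sqrt(5)/2 - 1/2) + 2*(3*sqrt(5)/2 + 9/2)*conj(-1/2 + sqrt(5)/2) + 5*(0)*conj(0) + 5*(6)*conj(0)]
      = (1/20)[(24) + (-4) + (-3 + sqrt(5)) + (3 - 3*sqrt(5)) + (-3 - sqrt(5)) + (3 + 3*sqrt(5)) + (0) + (0)] = 20/20 = 1
  <chi_rho, chi_7> = (1/20)[1*(12)*conj(2) + 1*(-2)*conj(-2) + 2*(1/2 - sqrt(5)/2)*conj(1/2 - sqrt(5)/2) + 2*(9/2 - 3*sqrt(5)/2)*conj(-sqrt(5)/2 - 1/2) + 2*(1/2 + sqrt(5)/2)*conj(1/2 + sqrt(5)/2) + 2*(3*sqrt(5)/2 + 9/2)*conj(-1/2 + sqrt(5)/2) + 5*(0)*conj(0) + 5*(6)*conj(0)]
      = (1/20)[(24) + (4) + (3 - sqrt(5)) + (3 - 3*sqrt(5)) + (sqrt(5) + 3) + (3 + 3*sqrt(5)) + (0) + (0)] = 40/20 = 2
  <chi_rho, chi_8> = (1/20)[1*(12)*conj(2) + 1*(-2)*conj(2) + 2*(1/2 - sqrt(5)/2)*conj(-sqrt(5)/2 - 1/2) + 2*(9/2 - 3*sqrt(5)/2)*conj(-1/2 + sqrt(5)/2) + 2*(1/2 + sqrt(5)/2)*conj(-1/2 + sqrt(5)/2) + 2*(3*sqrt(5)/2 + 9/2)*conj(-sqrt(5)/2 - 1/2) + 5*(0)*conj(0) + 5*(6)*conj(0)]
      = (1/20)[(24) + (-4) + (2) + (-12 + 6*sqrt(5)) + (2) + (-6*sqrt(5) - 12) + (0) + (0)] = 0/20 = 0
Dimension check: dim(rho) = sum (mult * dim) = 3*1 + 0*1 + 0*1 + 3*1 + 0*2 + 1*2 + 2*2 + 0*2 = 12 = chi_rho(e) = 12.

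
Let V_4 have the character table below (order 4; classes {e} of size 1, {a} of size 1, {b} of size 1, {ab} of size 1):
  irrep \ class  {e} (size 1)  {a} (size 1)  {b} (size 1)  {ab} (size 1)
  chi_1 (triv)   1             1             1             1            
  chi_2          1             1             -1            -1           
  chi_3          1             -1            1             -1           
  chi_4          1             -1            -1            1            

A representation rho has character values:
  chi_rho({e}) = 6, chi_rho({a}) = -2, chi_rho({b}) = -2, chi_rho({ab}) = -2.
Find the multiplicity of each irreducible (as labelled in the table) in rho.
Multiplicities: chi_1: 0, chi_2: 2, chi_3: 2, chi_4: 2.

Use <chi_rho, chi> = (1/|G|) sum_C |C| * chi_rho(C) * conj(chi(C)) with |G| = 4 for each irreducible chi in the table:
  <chi_rho, chi_1> = (1/4)[1*(6)*conj(1) + 1*(-2)*conj(1) + 1*(-2)*conj(1) + 1*(-2)*conj(1)]
      = (1/4)[(6) + (-2) + (-2) + (-2)] = 0/4 = 0
  <chi_rho, chi_2> = (1/4)[1*(6)*conj(1) + 1*(-2)*conj(1) + 1*(-2)*conj(-1) + 1*(-2)*conj(-1)]
      = (1/4)[(6) + (-2) + (2) + (2)] = 8/4 = 2
  <chi_rho, chi_3> = (1/4)[1*(6)*conj(1) + 1*(-2)*conj(-1) + 1*(-2)*conj(1) + 1*(-2)*conj(-1)]
      = (1/4)[(6) + (2) + (-2) + (2)] = 8/4 = 2
  <chi_rho, chi_4> = (1/4)[1*(6)*conj(1) + 1*(-2)*conj(-1) + 1*(-2)*conj(-1) + 1*(-2)*conj(1)]
      = (1/4)[(6) + (2) + (2) + (-2)] = 8/4 = 2
Dimension check: dim(rho) = sum (mult * dim) = 0*1 + 2*1 + 2*1 + 2*1 = 6 = chi_rho(e) = 6.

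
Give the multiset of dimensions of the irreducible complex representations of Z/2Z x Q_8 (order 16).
Dimensions: 1, 1, 1, 1, 1, 1, 1, 1, 2, 2

Explanation: There are 10 irreducibles (= number of conjugacy classes). Their dimensions d_i satisfy sum d_i^2 = |G| = 16: 1 + 1 + 1 + 1 + 1 + 1 + 1 + 1 + 4 + 4 = 16. (For the product with Z/2Z: each of the 2 1-dim characters of Z/2Z tensors with each irrep of Q_8, giving 2 copies of each Q_8-dimension.)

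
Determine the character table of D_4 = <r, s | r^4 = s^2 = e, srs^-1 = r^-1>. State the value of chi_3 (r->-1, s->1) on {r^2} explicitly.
Conjugacy classes: {e} of size 1, {r^2} of size 1, {r^1, r^3} of size 2, {s, sr^2, ...} of size 2, {sr, sr^3, ...} of size 2.
Character table:
  irrep \ class              {e} (size 1)  {r^2} (size 1)  {r^1, r^3} (size 2)  {s, sr^2, ...} (size 2)  {sr, sr^3, ...} (size 2)
  chi_1 (triv)               1             1               1                    1                        1                       
  chi_2 (sign: r->1, s->-1)  1             1               1                    -1                       -1                      
  chi_3 (r->-1, s->1)        1             1               -1                   1                        -1                      
  chi_4 (r->-1, s->-1)       1             1               -1                   -1                       1                       
  chi_5 (2d, j=1)            2             -2              0                    0                        0                       

Spot check: chi_3 (r->-1, s->1) on {r^2} = 1.

Justification: D_4 has order 2*4 = 8 with 5 conjugacy classes, hence 5 irreducibles. Sum of squared dims 1 + 1 + 1 + 1 + 4 = 8 = |G|. Linear characters come from the abelianisation; the 2-dimensional irreps have character r^k -> 2*cos(2*pi*j*k/4), reflections -> 0.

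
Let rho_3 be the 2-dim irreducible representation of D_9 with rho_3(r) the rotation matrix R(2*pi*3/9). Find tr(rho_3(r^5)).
chi_{rho_3}(r^5) = 2*cos(2*pi*3*5/9) = -1

Argument: rho_3(r^5) is rotation by angle 2*pi*3*5/9, whose trace is 2*cos(2*pi*3*5/9) = -1.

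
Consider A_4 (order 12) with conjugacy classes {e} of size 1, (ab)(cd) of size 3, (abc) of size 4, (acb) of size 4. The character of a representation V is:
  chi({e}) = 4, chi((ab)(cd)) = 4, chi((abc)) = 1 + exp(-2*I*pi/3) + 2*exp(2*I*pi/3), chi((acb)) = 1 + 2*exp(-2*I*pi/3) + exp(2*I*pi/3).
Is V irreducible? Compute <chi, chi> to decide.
Not irreducible (reducible): <chi, chi> = 6 > 1.

Derivation: <chi, chi> = (1/|G|) sum_C |C| * |chi(C)|^2 = (1/12)[1*|4|^2 + 3*|4|^2 + 4*|1 + exp(-2*I*pi/3) + 2*exp(2*I*pi/3)|^2 + 4*|1 + 2*exp(-2*I*pi/3) + exp(2*I*pi/3)|^2]
  = (1/12)[(16) + (48) + (4) + (4)] = 72/12 = 6.
(Exp terms are combined using exp(i*s)*conj(exp(i*t)) = exp(i*(s-t)), and sums of them are collapsed using the identity that for every m > 1 the m distinct m-th roots of unity sum to 0, e.g. 1 + exp(2*I*pi/3) + exp(-2*I*pi/3) = 0.)
A character is irreducible iff <chi, chi> = 1, so this representation is reducible.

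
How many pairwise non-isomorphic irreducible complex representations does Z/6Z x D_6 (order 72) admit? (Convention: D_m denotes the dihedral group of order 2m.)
36

Explanation: The number of irreducible complex representations of a finite group equals its number of conjugacy classes. For a direct product, #classes(G x H) = #classes(G) * #classes(H). Z/6Z has 6 classes (abelian), D_6 has 6 classes, so 6 * 6 = 36, so Z/6Z x D_6 (order 72) has exactly 36 irreducible complex representations.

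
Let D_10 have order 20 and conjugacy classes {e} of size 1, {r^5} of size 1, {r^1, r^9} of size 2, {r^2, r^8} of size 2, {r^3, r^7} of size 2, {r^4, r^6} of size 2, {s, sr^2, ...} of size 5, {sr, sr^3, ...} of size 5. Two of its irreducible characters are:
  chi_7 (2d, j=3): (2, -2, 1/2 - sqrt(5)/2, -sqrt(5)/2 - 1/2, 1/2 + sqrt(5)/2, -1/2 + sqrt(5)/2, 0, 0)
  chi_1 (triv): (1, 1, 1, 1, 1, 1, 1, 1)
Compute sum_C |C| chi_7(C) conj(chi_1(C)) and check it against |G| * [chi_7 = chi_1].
Sum = 0; so <chi_7, chi_1> = 0 (distinct irreducibles are orthogonal).

Derivation: Compute term by term over conjugacy classes (|C| * chi_7(C) * conj(chi_1(C))):
  1*(2)*conj(1) + 1*(-2)*conj(1) + 2*(1/2 - sqrt(5)/2)*conj(1) + 2*(-sqrt(5)/2 - 1/2)*conj(1) + 2*(1/2 + sqrt(5)/2)*conj(1) + 2*(-1/2 + sqrt(5)/2)*conj(1) + 5*(0)*conj(1) + 5*(0)*conj(1)
  = (2) + (-2) + (1 - sqrt(5)) + (-sqrt(5) - 1) + (1 + sqrt(5)) + (-1 + sqrt(5)) + (0) + (0)
  = 0.
Dividing by |G| = 20 gives 0/20 = 0, matching the row-orthogonality relation <chi_7, chi_1> = [chi_7 = chi_1].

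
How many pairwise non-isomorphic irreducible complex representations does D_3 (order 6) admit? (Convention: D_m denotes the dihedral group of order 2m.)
3

Details: The number of irreducible complex representations of a finite group equals its number of conjugacy classes. D_3 has 3 conjugacy classes ((n+3)/2 for n odd), so D_3 (order 6) has exactly 3 irreducible complex representations.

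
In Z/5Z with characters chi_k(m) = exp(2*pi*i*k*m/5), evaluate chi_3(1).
chi_3(1) = zeta_5^3 = exp(-4*I*pi/5)

Working: chi_3(1) = zeta_5^(3*1) = zeta_5^3. Since zeta_5^5 = 1, this equals zeta_5^3 = exp(2*pi*i*3/5) = exp(-4*I*pi/5).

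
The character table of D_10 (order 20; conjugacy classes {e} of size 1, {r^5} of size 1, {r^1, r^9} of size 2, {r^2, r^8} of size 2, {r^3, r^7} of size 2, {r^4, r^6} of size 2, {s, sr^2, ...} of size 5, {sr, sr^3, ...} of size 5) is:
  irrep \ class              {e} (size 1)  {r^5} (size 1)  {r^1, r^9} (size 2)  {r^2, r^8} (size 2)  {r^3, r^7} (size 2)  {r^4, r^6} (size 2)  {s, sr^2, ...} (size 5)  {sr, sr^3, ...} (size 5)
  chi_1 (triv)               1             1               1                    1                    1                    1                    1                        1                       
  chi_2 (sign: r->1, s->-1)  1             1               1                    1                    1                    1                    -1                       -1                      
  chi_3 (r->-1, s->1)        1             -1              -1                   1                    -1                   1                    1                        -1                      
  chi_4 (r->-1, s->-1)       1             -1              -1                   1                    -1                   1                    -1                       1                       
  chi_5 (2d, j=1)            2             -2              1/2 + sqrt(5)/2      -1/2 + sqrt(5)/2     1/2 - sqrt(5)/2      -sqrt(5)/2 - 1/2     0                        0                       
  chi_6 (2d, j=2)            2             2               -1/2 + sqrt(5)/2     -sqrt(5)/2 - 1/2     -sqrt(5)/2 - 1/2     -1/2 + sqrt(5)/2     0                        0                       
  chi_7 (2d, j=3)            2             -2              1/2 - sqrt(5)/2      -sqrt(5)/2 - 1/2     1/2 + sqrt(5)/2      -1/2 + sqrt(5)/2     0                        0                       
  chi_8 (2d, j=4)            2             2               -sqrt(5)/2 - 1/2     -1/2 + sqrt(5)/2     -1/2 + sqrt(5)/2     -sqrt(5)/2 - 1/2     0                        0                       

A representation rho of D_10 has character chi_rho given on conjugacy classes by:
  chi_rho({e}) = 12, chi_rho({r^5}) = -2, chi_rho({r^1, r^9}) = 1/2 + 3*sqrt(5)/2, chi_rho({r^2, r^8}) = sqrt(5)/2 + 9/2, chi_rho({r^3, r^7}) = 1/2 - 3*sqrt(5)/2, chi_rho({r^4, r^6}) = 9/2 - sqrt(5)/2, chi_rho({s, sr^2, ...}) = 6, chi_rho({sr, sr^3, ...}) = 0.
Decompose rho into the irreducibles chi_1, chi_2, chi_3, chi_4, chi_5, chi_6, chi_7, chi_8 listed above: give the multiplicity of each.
Multiplicities: chi_1: 3, chi_2: 0, chi_3: 3, chi_4: 0, chi_5: 2, chi_6: 1, chi_7: 0, chi_8: 0.

Justification: Use <chi_rho, chi> = (1/|G|) sum_C |C| * chi_rho(C) * conj(chi(C)) with |G| = 20 for each irreducible chi in the table:
  <chi_rho, chi_1> = (1/20)[1*(12)*conj(1) + 1*(-2)*conj(1) + 2*(1/2 + 3*sqrt(5)/2)*conj(1) + 2*(sqrt(5)/2 + 9/2)*conj(1) + 2*(1/2 - 3*sqrt(5)/2)*conj(1) + 2*(9/2 - sqrt(5)/2)*conj(1) + 5*(6)*conj(1) + 5*(0)*conj(1)]
      = (1/20)[(12) + (-2) + (1 + 3*sqrt(5)) + (sqrt(5) + 9) + (1 - 3*sqrt(5)) + (9 - sqrt(5)) + (30) + (0)] = 60/20 = 3
  <chi_rho, chi_2> = (1/20)[1*(12)*conj(1) + 1*(-2)*conj(1) + 2*(1/2 + 3*sqrt(5)/2)*conj(1) + 2*(sqrt(5)/2 + 9/2)*conj(1) + 2*(1/2 - 3*sqrt(5)/2)*conj(1) + 2*(9/2 - sqrt(5)/2)*conj(1) + 5*(6)*conj(-1) + 5*(0)*conj(-1)]
      = (1/20)[(12) + (-2) + (1 + 3*sqrt(5)) + (sqrt(5) + 9) + (1 - 3*sqrt(5)) + (9 - sqrt(5)) + (-30) + (0)] = 0/20 = 0
  <chi_rho, chi_3> = (1/20)[1*(12)*conj(1) + 1*(-2)*conj(-1) + 2*(1/2 + 3*sqrt(5)/2)*conj(-1) + 2*(sqrt(5)/2 + 9/2)*conj(1) + 2*(1/2 - 3*sqrt(5)/2)*conj(-1) + 2*(9/2 - sqrt(5)/2)*conj(1) + 5*(6)*conj(1) + 5*(0)*conj(-1)]
      = (1/20)[(12) + (2) + (-3*sqrt(5) - 1) + (sqrt(5) + 9) + (-1 + 3*sqrt(5)) + (9 - sqrt(5)) + (30) + (0)] = 60/20 = 3
  <chi_rho, chi_4> = (1/20)[1*(12)*conj(1) + 1*(-2)*conj(-1) + 2*(1/2 + 3*sqrt(5)/2)*conj(-1) + 2*(sqrt(5)/2 + 9/2)*conj(1) + 2*(1/2 - 3*sqrt(5)/2)*conj(-1) + 2*(9/2 - sqrt(5)/2)*conj(1) + 5*(6)*conj(-1) + 5*(0)*conj(1)]
      = (1/20)[(12) + (2) + (-3*sqrt(5) - 1) + (sqrt(5) + 9) + (-1 + 3*sqrt(5)) + (9 - sqrt(5)) + (-30) + (0)] = 0/20 = 0
  <chi_rho, chi_5> = (1/20)[1*(12)*conj(2) + 1*(-2)*conj(-2) + 2*(1/2 + 3*sqrt(5)/2)*conj(1/2 + sqrt(5)/2) + 2*(sqrt(5)/2 + 9/2)*conj(-1/2 + sqrt(5)/2) + 2*(1/2 - 3*sqrt(5)/2)*conj(1/2 - sqrt(5)/2) + 2*(9/2 - sqrt(5)/2)*conj(-sqrt(5)/2 - 1/2) + 5*(6)*conj(0) + 5*(0)*conj(0)]
      = (1/20)[(24) + (4) + (2*sqrt(5) + 8) + (-2 + 4*sqrt(5)) + (8 - 2*sqrt(5)) + (-4*sqrt(5) - 2) + (0) + (0)] = 40/20 = 2
  <chi_rho, chi_6> = (1/20)[1*(12)*conj(2) + 1*(-2)*conj(2) + 2*(1/2 + 3*sqrt(5)/2)*conj(-1/2 + sqrt(5)/2) + 2*(sqrt(5)/2 + 9/2)*conj(-sqrt(5)/2 - 1/2) + 2*(1/2 - 3*sqrt(5)/2)*conj(-sqrt(5)/2 - 1/2) + 2*(9/2 - sqrt(5)/2)*conj(-1/2 + sqrt(5)/2) + 5*(6)*conj(0) + 5*(0)*conj(0)]
      = (1/20)[(24) + (-4) + (7 - sqrt(5)) + (-5*sqrt(5) - 7) + (sqrt(5) + 7) + (-7 + 5*sqrt(5)) + (0) + (0)] = 20/20 = 1
  <chi_rho, chi_7> = (1/20)[1*(12)*conj(2) + 1*(-2)*conj(-2) + 2*(1/2 + 3*sqrt(5)/2)*conj(1/2 - sqrt(5)/2) + 2*(sqrt(5)/2 + 9/2)*conj(-sqrt(5)/2 - 1/2) + 2*(1/2 - 3*sqrt(5)/2)*conj(1/2 + sqrt(5)/2) + 2*(9/2 - sqrt(5)/2)*conj(-1/2 + sqrt(5)/2) + 5*(6)*conj(0) + 5*(0)*conj(0)]
      = (1/20)[(24) + (4) + (-7 + sqrt(5)) + (-5*sqrt(5) - 7) + (-7 - sqrt(5)) + (-7 + 5*sqrt(5)) + (0) + (0)] = 0/20 = 0
  <chi_rho, chi_8> = (1/20)[1*(12)*conj(2) + 1*(-2)*conj(2) + 2*(1/2 + 3*sqrt(5)/2)*conj(-sqrt(5)/2 - 1/2) + 2*(sqrt(5)/2 + 9/2)*conj(-1/2 + sqrt(5)/2) + 2*(1/2 - 3*sqrt(5)/2)*conj(-1/2 + sqrt(5)/2) + 2*(9/2 - sqrt(5)/2)*conj(-sqrt(5)/2 - 1/2) + 5*(6)*conj(0) + 5*(0)*conj(0)]
      = (1/20)[(24) + (-4) + (-8 - 2*sqrt(5)) + (-2 + 4*sqrt(5)) + (-8 + 2*sqrt(5)) + (-4*sqrt(5) - 2) + (0) + (0)] = 0/20 = 0
Dimension check: dim(rho) = sum (mult * dim) = 3*1 + 0*1 + 3*1 + 0*1 + 2*2 + 1*2 + 0*2 + 0*2 = 12 = chi_rho(e) = 12.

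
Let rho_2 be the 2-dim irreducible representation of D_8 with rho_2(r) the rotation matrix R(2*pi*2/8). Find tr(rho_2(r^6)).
chi_{rho_2}(r^6) = 2*cos(2*pi*2*6/8) = -2

Explanation: rho_2(r^6) is rotation by angle 2*pi*2*6/8, whose trace is 2*cos(2*pi*2*6/8) = -2.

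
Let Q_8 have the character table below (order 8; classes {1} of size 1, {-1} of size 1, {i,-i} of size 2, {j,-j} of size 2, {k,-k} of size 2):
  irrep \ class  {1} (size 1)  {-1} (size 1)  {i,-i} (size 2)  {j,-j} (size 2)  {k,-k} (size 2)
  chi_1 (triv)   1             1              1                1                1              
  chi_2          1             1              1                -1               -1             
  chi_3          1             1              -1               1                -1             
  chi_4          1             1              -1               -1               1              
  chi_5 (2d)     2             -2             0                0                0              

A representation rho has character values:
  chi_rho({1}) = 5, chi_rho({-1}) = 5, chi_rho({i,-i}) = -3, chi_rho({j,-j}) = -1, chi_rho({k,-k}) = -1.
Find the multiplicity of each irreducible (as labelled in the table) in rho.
Multiplicities: chi_1: 0, chi_2: 1, chi_3: 2, chi_4: 2, chi_5: 0.

Why: Use <chi_rho, chi> = (1/|G|) sum_C |C| * chi_rho(C) * conj(chi(C)) with |G| = 8 for each irreducible chi in the table:
  <chi_rho, chi_1> = (1/8)[1*(5)*conj(1) + 1*(5)*conj(1) + 2*(-3)*conj(1) + 2*(-1)*conj(1) + 2*(-1)*conj(1)]
      = (1/8)[(5) + (5) + (-6) + (-2) + (-2)] = 0/8 = 0
  <chi_rho, chi_2> = (1/8)[1*(5)*conj(1) + 1*(5)*conj(1) + 2*(-3)*conj(1) + 2*(-1)*conj(-1) + 2*(-1)*conj(-1)]
      = (1/8)[(5) + (5) + (-6) + (2) + (2)] = 8/8 = 1
  <chi_rho, chi_3> = (1/8)[1*(5)*conj(1) + 1*(5)*conj(1) + 2*(-3)*conj(-1) + 2*(-1)*conj(1) + 2*(-1)*conj(-1)]
      = (1/8)[(5) + (5) + (6) + (-2) + (2)] = 16/8 = 2
  <chi_rho, chi_4> = (1/8)[1*(5)*conj(1) + 1*(5)*conj(1) + 2*(-3)*conj(-1) + 2*(-1)*conj(-1) + 2*(-1)*conj(1)]
      = (1/8)[(5) + (5) + (6) + (2) + (-2)] = 16/8 = 2
  <chi_rho, chi_5> = (1/8)[1*(5)*conj(2) + 1*(5)*conj(-2) + 2*(-3)*conj(0) + 2*(-1)*conj(0) + 2*(-1)*conj(0)]
      = (1/8)[(10) + (-10) + (0) + (0) + (0)] = 0/8 = 0
Dimension check: dim(rho) = sum (mult * dim) = 0*1 + 1*1 + 2*1 + 2*1 + 0*2 = 5 = chi_rho(e) = 5.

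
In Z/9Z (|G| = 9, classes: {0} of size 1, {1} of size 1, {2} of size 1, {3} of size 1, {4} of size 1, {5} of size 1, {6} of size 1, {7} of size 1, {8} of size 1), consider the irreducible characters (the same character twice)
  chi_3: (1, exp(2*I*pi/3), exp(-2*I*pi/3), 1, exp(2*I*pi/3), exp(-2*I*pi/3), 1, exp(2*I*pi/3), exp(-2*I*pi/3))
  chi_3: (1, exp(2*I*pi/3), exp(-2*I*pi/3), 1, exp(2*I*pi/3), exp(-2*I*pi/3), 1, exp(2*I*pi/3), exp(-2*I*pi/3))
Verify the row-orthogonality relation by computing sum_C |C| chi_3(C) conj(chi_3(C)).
Sum = 9 = |G| = 9; so <chi_3, chi_3> = 1 (norm-1 confirms irreducibility).

Reasoning: Compute term by term over conjugacy classes (|C| * chi_3(C) * conj(chi_3(C))):
  1*(1)*conj(1) + 1*(exp(2*I*pi/3))*conj(exp(2*I*pi/3)) + 1*(exp(-2*I*pi/3))*conj(exp(-2*I*pi/3)) + 1*(1)*conj(1) + 1*(exp(2*I*pi/3))*conj(exp(2*I*pi/3)) + 1*(exp(-2*I*pi/3))*conj(exp(-2*I*pi/3)) + 1*(1)*conj(1) + 1*(exp(2*I*pi/3))*conj(exp(2*I*pi/3)) + 1*(exp(-2*I*pi/3))*conj(exp(-2*I*pi/3))
  = (1) + (1) + (1) + (1) + (1) + (1) + (1) + (1) + (1)
  = 9.
(Exp terms are combined using exp(i*s)*conj(exp(i*t)) = exp(i*(s-t)), and sums of them are collapsed using the identity that for every m > 1 the m distinct m-th roots of unity sum to 0, e.g. 1 + exp(2*I*pi/3) + exp(-2*I*pi/3) = 0.)
Dividing by |G| = 9 gives 9/9 = 1, matching the row-orthogonality relation <chi_3, chi_3> = [chi_3 = chi_3].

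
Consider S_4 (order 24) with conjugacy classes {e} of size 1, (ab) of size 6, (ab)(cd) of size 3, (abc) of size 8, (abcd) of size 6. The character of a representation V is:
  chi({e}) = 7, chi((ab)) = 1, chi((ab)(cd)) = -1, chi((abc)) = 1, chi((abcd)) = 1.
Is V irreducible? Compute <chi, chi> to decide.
Not irreducible (reducible): <chi, chi> = 3 > 1.

Reasoning: <chi, chi> = (1/|G|) sum_C |C| * |chi(C)|^2 = (1/24)[1*|7|^2 + 6*|1|^2 + 3*|-1|^2 + 8*|1|^2 + 6*|1|^2]
  = (1/24)[(49) + (6) + (3) + (8) + (6)] = 72/24 = 3.
A character is irreducible iff <chi, chi> = 1, so this representation is reducible.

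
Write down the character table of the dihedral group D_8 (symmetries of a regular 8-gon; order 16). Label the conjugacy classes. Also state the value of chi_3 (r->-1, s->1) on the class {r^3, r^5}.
Conjugacy classes: {e} of size 1, {r^4} of size 1, {r^1, r^7} of size 2, {r^2, r^6} of size 2, {r^3, r^5} of size 2, {s, sr^2, ...} of size 4, {sr, sr^3, ...} of size 4.
Character table:
  irrep \ class              {e} (size 1)  {r^4} (size 1)  {r^1, r^7} (size 2)  {r^2, r^6} (size 2)  {r^3, r^5} (size 2)  {s, sr^2, ...} (size 4)  {sr, sr^3, ...} (size 4)
  chi_1 (triv)               1             1               1                    1                    1                    1                        1                       
  chi_2 (sign: r->1, s->-1)  1             1               1                    1                    1                    -1                       -1                      
  chi_3 (r->-1, s->1)        1             1               -1                   1                    -1                   1                        -1                      
  chi_4 (r->-1, s->-1)       1             1               -1                   1                    -1                   -1                       1                       
  chi_5 (2d, j=1)            2             -2              sqrt(2)              0                    -sqrt(2)             0                        0                       
  chi_6 (2d, j=2)            2             2               0                    -2                   0                    0                        0                       
  chi_7 (2d, j=3)            2             -2              -sqrt(2)             0                    sqrt(2)              0                        0                       

Spot check: chi_3 (r->-1, s->1) on {r^3, r^5} = -1.

Argument: D_8 has order 2*8 = 16 with 7 conjugacy classes, hence 7 irreducibles. Sum of squared dims 1 + 1 + 1 + 1 + 4 + 4 + 4 = 16 = |G|. Linear characters come from the abelianisation; the 2-dimensional irreps have character r^k -> 2*cos(2*pi*j*k/8), reflections -> 0.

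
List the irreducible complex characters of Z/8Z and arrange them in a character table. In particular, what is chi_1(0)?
Character table of Z/8Z (irreps indexed chi_0,...,chi_7 with chi_k(m) = zeta_8^(k*m), zeta_8 = exp(2*pi*i/8)):
  irrep \ class  {0} (size 1)  {1} (size 1)    {2} (size 1)  {3} (size 1)    {4} (size 1)  {5} (size 1)    {6} (size 1)  {7} (size 1)  
  chi_0          1             1               1             1               1             1               1             1             
  chi_1          1             exp(I*pi/4)     I             exp(3*I*pi/4)   -1            exp(-3*I*pi/4)  -I            exp(-I*pi/4)  
  chi_2          1             I               -1            -I              1             I               -1            -I            
  chi_3          1             exp(3*I*pi/4)   -I            exp(I*pi/4)     -1            exp(-I*pi/4)    I             exp(-3*I*pi/4)
  chi_4          1             -1              1             -1              1             -1              1             -1            
  chi_5          1             exp(-3*I*pi/4)  I             exp(-I*pi/4)    -1            exp(I*pi/4)     -I            exp(3*I*pi/4) 
  chi_6          1             -I              -1            I               1             -I              -1            I             
  chi_7          1             exp(-I*pi/4)    -I            exp(-3*I*pi/4)  -1            exp(3*I*pi/4)   I             exp(I*pi/4)   

Spot check: chi_1(0) = zeta_8^(1*0) = zeta_8^0 = 1.

Z/8Z is abelian, so all 8 irreducible complex representations are 1-dimensional. They are given by chi_k(m) = zeta_8^(k*m) for k = 0,...,7. Row orthogonality: sum_m chi_k(m) conj(chi_l(m)) = 8 * [k = l].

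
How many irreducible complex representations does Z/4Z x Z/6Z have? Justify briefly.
24

Why: The number of irreducible complex representations of a finite group equals its number of conjugacy classes. Z/4Z x Z/6Z is abelian of order 24, so every element is its own conjugacy class: 24 classes, so Z/4Z x Z/6Z (order 24) has exactly 24 irreducible complex representations.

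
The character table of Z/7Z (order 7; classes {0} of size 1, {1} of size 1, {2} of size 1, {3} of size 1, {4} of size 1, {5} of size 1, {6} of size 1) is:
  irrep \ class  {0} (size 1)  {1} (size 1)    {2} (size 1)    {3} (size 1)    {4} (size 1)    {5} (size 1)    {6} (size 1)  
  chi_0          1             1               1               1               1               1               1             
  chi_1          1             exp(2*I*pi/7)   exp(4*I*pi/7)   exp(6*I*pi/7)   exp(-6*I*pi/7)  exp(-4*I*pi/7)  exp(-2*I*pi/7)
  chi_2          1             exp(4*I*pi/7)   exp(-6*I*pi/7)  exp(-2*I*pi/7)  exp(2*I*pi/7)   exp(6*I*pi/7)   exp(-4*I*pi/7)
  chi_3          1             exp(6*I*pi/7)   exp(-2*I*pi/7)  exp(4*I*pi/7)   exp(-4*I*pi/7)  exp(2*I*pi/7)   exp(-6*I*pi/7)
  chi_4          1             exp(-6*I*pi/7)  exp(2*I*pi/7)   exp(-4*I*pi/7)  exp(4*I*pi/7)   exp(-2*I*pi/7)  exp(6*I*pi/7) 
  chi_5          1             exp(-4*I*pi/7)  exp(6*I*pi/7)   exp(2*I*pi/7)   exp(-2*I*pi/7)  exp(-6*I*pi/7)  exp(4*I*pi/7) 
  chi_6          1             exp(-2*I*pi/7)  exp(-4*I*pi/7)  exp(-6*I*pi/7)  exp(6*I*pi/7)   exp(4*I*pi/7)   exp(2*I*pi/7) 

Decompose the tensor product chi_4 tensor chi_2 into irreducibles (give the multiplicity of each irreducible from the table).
chi_4 tensor chi_2 = chi_6 (all other irreducibles have multiplicity 0).

Proof sketch: The character of a tensor product is the pointwise product (chi_4 * chi_2)(C) = chi_4(C) * chi_2(C):
  {0}: (1)*(1), {1}: (exp(-6*I*pi/7))*(exp(4*I*pi/7)), {2}: (exp(2*I*pi/7))*(exp(-6*I*pi/7)), {3}: (exp(-4*I*pi/7))*(exp(-2*I*pi/7)), {4}: (exp(4*I*pi/7))*(exp(2*I*pi/7)), {5}: (exp(-2*I*pi/7))*(exp(6*I*pi/7)), {6}: (exp(6*I*pi/7))*(exp(-4*I*pi/7))
so (chi_4 * chi_2) takes values
  {0} -> 1, {1} -> exp(-2*I*pi/7), {2} -> exp(-4*I*pi/7), {3} -> exp(-6*I*pi/7), {4} -> exp(6*I*pi/7), {5} -> exp(4*I*pi/7), {6} -> exp(2*I*pi/7).
Now take the inner product of this character with each irreducible chi from the table, <chi_4*chi_2, chi> = (1/7) sum_C |C| (chi_4*chi_2)(C) conj(chi(C)):
  <chi_4*chi_2, chi_0> = (1/7)[1*(1)*conj(1) + 1*(exp(-2*I*pi/7))*conj(1) + 1*(exp(-4*I*pi/7))*conj(1) + 1*(exp(-6*I*pi/7))*conj(1) + 1*(exp(6*I*pi/7))*conj(1) + 1*(exp(4*I*pi/7))*conj(1) + 1*(exp(2*I*pi/7))*conj(1)]
      = (1/7)[(1) + (exp(-2*I*pi/7)) + (exp(-4*I*pi/7)) + (exp(-6*I*pi/7)) + (exp(6*I*pi/7)) + (exp(4*I*pi/7)) + (exp(2*I*pi/7))] = 0/7 = 0
  <chi_4*chi_2, chi_1> = (1/7)[1*(1)*conj(1) + 1*(exp(-2*I*pi/7))*conj(exp(2*I*pi/7)) + 1*(exp(-4*I*pi/7))*conj(exp(4*I*pi/7)) + 1*(exp(-6*I*pi/7))*conj(exp(6*I*pi/7)) + 1*(exp(6*I*pi/7))*conj(exp(-6*I*pi/7)) + 1*(exp(4*I*pi/7))*conj(exp(-4*I*pi/7)) + 1*(exp(2*I*pi/7))*conj(exp(-2*I*pi/7))]
      = (1/7)[(1) + (exp(-4*I*pi/7)) + (exp(6*I*pi/7)) + (exp(2*I*pi/7)) + (exp(-2*I*pi/7)) + (exp(-6*I*pi/7)) + (exp(4*I*pi/7))] = 0/7 = 0
  <chi_4*chi_2, chi_2> = (1/7)[1*(1)*conj(1) + 1*(exp(-2*I*pi/7))*conj(exp(4*I*pi/7)) + 1*(exp(-4*I*pi/7))*conj(exp(-6*I*pi/7)) + 1*(exp(-6*I*pi/7))*conj(exp(-2*I*pi/7)) + 1*(exp(6*I*pi/7))*conj(exp(2*I*pi/7)) + 1*(exp(4*I*pi/7))*conj(exp(6*I*pi/7)) + 1*(exp(2*I*pi/7))*conj(exp(-4*I*pi/7))]
      = (1/7)[(1) + (exp(-6*I*pi/7)) + (exp(2*I*pi/7)) + (exp(-4*I*pi/7)) + (exp(4*I*pi/7)) + (exp(-2*I*pi/7)) + (exp(6*I*pi/7))] = 0/7 = 0
  <chi_4*chi_2, chi_3> = (1/7)[1*(1)*conj(1) + 1*(exp(-2*I*pi/7))*conj(exp(6*I*pi/7)) + 1*(exp(-4*I*pi/7))*conj(exp(-2*I*pi/7)) + 1*(exp(-6*I*pi/7))*conj(exp(4*I*pi/7)) + 1*(exp(6*I*pi/7))*conj(exp(-4*I*pi/7)) + 1*(exp(4*I*pi/7))*conj(exp(2*I*pi/7)) + 1*(exp(2*I*pi/7))*conj(exp(-6*I*pi/7))]
      = (1/7)[(1) + (exp(6*I*pi/7)) + (exp(-2*I*pi/7)) + (exp(4*I*pi/7)) + (exp(-4*I*pi/7)) + (exp(2*I*pi/7)) + (exp(-6*I*pi/7))] = 0/7 = 0
  <chi_4*chi_2, chi_4> = (1/7)[1*(1)*conj(1) + 1*(exp(-2*I*pi/7))*conj(exp(-6*I*pi/7)) + 1*(exp(-4*I*pi/7))*conj(exp(2*I*pi/7)) + 1*(exp(-6*I*pi/7))*conj(exp(-4*I*pi/7)) + 1*(exp(6*I*pi/7))*conj(exp(4*I*pi/7)) + 1*(exp(4*I*pi/7))*conj(exp(-2*I*pi/7)) + 1*(exp(2*I*pi/7))*conj(exp(6*I*pi/7))]
      = (1/7)[(1) + (exp(4*I*pi/7)) + (exp(-6*I*pi/7)) + (exp(-2*I*pi/7)) + (exp(2*I*pi/7)) + (exp(6*I*pi/7)) + (exp(-4*I*pi/7))] = 0/7 = 0
  <chi_4*chi_2, chi_5> = (1/7)[1*(1)*conj(1) + 1*(exp(-2*I*pi/7))*conj(exp(-4*I*pi/7)) + 1*(exp(-4*I*pi/7))*conj(exp(6*I*pi/7)) + 1*(exp(-6*I*pi/7))*conj(exp(2*I*pi/7)) + 1*(exp(6*I*pi/7))*conj(exp(-2*I*pi/7)) + 1*(exp(4*I*pi/7))*conj(exp(-6*I*pi/7)) + 1*(exp(2*I*pi/7))*conj(exp(4*I*pi/7))]
      = (1/7)[(1) + (exp(2*I*pi/7)) + (exp(4*I*pi/7)) + (exp(6*I*pi/7)) + (exp(-6*I*pi/7)) + (exp(-4*I*pi/7)) + (exp(-2*I*pi/7))] = 0/7 = 0
  <chi_4*chi_2, chi_6> = (1/7)[1*(1)*conj(1) + 1*(exp(-2*I*pi/7))*conj(exp(-2*I*pi/7)) + 1*(exp(-4*I*pi/7))*conj(exp(-4*I*pi/7)) + 1*(exp(-6*I*pi/7))*conj(exp(-6*I*pi/7)) + 1*(exp(6*I*pi/7))*conj(exp(6*I*pi/7)) + 1*(exp(4*I*pi/7))*conj(exp(4*I*pi/7)) + 1*(exp(2*I*pi/7))*conj(exp(2*I*pi/7))]
      = (1/7)[(1) + (1) + (1) + (1) + (1) + (1) + (1)] = 7/7 = 1
(Exp terms are combined using exp(i*s)*conj(exp(i*t)) = exp(i*(s-t)), and sums of them are collapsed using the identity that for every m > 1 the m distinct m-th roots of unity sum to 0, e.g. 1 + exp(2*I*pi/3) + exp(-2*I*pi/3) = 0.)
Hence the multiplicities are chi_6: 1. Dimension check: dim(chi_4)*dim(chi_2) = 1*1 = 1 and sum (mult * dim) = 1*1 = 1.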